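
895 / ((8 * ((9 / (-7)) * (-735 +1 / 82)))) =256865 / 2169684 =0.12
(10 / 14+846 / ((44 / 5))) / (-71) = -14915 / 10934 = -1.36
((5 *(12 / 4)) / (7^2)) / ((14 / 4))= 30 / 343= 0.09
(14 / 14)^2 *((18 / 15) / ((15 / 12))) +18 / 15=54 / 25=2.16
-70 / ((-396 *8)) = 35 / 1584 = 0.02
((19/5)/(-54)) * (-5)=19/54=0.35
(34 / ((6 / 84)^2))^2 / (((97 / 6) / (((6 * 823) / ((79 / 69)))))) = 90786527177472 / 7663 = 11847387077.84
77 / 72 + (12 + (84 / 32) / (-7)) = 457 / 36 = 12.69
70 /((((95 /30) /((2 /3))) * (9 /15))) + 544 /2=16904 /57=296.56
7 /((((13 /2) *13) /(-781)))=-10934 /169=-64.70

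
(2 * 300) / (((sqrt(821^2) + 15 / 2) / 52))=62400 / 1657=37.66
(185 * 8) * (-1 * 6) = -8880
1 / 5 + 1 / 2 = 7 / 10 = 0.70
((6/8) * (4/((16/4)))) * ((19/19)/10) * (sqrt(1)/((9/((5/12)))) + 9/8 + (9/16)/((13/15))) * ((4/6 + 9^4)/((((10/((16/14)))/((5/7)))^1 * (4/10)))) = 201239755/1100736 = 182.82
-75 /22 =-3.41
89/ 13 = 6.85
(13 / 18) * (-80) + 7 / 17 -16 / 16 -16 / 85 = -44794 / 765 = -58.55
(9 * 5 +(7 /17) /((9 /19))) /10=3509 /765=4.59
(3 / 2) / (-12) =-1 / 8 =-0.12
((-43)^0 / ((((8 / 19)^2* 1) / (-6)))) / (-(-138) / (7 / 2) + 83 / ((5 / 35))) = -7581 / 138976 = -0.05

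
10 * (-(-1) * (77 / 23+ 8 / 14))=6310 / 161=39.19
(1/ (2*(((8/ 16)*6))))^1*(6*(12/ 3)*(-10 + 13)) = 12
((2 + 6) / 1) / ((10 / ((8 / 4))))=8 / 5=1.60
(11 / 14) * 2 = 11 / 7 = 1.57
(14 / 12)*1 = 7 / 6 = 1.17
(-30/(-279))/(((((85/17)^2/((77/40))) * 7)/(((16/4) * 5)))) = 11/465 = 0.02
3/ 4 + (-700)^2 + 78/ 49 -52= 96030267/ 196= 489950.34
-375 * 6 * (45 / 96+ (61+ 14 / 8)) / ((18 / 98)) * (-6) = 4646578.12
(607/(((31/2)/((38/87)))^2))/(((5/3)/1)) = 3506032/12123015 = 0.29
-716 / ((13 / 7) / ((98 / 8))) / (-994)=8771 / 1846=4.75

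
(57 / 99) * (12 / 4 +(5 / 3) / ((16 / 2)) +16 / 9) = 6821 / 2376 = 2.87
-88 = -88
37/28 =1.32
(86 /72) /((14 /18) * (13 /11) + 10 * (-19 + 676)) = 473 /2602084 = 0.00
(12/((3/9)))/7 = 36/7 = 5.14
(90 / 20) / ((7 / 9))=81 / 14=5.79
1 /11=0.09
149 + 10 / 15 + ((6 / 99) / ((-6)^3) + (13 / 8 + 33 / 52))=14078071 / 92664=151.93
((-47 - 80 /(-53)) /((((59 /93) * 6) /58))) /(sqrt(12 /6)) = -2167489 * sqrt(2) /6254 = -490.13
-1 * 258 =-258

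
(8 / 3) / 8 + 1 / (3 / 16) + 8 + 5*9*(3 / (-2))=-323 / 6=-53.83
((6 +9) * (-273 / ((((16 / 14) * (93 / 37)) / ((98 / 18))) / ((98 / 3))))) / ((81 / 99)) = -3112404295 / 10044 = -309876.97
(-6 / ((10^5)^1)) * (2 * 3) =-9 / 25000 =-0.00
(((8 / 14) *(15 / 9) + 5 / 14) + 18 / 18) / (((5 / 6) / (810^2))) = 12728340 / 7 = 1818334.29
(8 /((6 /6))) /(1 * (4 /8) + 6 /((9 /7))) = 48 /31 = 1.55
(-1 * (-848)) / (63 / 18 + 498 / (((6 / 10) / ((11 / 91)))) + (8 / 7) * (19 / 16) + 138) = 38584 / 11065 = 3.49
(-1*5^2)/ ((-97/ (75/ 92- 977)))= -2245225/ 8924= -251.59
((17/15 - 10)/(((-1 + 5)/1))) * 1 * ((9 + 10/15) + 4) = -5453/180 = -30.29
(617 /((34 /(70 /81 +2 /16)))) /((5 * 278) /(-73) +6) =-28871281 /20974464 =-1.38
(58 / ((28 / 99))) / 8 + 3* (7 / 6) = 3263 / 112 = 29.13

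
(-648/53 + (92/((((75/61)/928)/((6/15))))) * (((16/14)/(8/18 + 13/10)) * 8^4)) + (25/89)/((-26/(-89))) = 2821928277784103/37860550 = 74534793.55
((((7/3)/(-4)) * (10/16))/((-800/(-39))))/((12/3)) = -91/20480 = -0.00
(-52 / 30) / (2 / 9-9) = 78 / 395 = 0.20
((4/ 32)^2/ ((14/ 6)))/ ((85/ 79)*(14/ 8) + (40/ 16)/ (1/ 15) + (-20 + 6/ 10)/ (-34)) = 6715/ 40064304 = 0.00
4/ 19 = 0.21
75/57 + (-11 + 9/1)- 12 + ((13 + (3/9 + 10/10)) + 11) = 721/57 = 12.65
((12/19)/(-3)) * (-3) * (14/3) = 56/19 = 2.95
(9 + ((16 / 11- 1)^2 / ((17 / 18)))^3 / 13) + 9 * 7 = 8146734849648 / 113147829509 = 72.00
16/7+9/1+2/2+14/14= 13.29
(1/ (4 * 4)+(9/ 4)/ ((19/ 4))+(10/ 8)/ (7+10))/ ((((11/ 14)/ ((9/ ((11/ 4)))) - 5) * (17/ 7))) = -1389591/ 26345818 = -0.05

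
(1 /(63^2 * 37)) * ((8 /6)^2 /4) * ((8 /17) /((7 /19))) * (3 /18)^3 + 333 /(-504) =-22446039883 /33972385608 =-0.66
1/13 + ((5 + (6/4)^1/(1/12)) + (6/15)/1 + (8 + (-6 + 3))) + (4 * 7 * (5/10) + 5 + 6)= 3476/65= 53.48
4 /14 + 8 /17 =90 /119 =0.76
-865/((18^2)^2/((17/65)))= -2941/1364688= -0.00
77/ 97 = 0.79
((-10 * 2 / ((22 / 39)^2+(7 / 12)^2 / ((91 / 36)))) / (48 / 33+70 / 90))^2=34346467584 / 87740689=391.45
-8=-8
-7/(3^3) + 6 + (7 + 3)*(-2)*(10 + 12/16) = -5650/27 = -209.26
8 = 8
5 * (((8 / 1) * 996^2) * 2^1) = 79361280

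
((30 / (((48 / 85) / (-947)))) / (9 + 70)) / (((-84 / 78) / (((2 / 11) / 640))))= 1046435 / 6228992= 0.17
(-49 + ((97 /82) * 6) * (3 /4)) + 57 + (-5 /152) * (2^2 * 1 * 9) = 37825 /3116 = 12.14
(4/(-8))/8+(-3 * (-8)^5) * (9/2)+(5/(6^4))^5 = 1617367268303876066357/3656158440062976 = 442367.94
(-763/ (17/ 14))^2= 394827.42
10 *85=850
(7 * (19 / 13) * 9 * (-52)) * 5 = -23940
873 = 873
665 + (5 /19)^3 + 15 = 4664245 /6859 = 680.02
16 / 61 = 0.26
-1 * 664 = -664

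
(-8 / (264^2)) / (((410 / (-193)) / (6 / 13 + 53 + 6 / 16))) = 98237 / 33770880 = 0.00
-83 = -83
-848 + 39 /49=-41513 /49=-847.20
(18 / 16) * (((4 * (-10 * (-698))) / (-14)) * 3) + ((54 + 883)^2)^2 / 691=5395774398262 / 4837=1115520859.68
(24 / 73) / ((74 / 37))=12 / 73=0.16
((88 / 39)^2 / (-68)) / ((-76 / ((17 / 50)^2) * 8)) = 2057 / 144495000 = 0.00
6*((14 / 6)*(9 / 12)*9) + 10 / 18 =1711 / 18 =95.06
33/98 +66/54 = 1375/882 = 1.56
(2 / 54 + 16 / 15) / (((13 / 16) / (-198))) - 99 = -71753 / 195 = -367.96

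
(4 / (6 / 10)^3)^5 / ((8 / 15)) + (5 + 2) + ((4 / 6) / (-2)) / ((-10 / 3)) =195312839590799 / 47829690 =4083506.28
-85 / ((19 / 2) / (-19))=170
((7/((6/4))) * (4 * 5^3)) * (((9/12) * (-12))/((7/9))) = -27000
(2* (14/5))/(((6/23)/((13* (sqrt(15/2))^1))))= 2093* sqrt(30)/15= 764.26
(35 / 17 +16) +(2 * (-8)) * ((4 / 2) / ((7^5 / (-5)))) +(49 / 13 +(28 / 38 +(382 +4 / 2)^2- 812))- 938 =10284443370748 / 70572593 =145728.57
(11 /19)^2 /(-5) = -121 /1805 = -0.07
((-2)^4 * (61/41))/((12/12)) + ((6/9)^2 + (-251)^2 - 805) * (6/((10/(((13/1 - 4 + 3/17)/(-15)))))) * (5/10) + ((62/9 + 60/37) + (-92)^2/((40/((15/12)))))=-129025659311/11605050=-11118.06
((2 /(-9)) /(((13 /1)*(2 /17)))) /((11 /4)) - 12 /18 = -0.72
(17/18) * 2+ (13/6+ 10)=253/18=14.06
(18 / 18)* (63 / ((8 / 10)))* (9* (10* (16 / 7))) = 16200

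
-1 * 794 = -794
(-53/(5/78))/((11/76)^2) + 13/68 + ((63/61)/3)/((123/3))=-4060860448607/102891140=-39467.54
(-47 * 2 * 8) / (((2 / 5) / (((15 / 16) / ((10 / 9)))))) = -6345 / 4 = -1586.25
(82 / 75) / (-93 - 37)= -41 / 4875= -0.01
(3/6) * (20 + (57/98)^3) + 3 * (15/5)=35950489/1882384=19.10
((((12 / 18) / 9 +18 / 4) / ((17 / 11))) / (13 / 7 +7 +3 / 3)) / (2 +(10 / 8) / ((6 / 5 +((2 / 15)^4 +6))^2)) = 459471079497248 / 3097394337830553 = 0.15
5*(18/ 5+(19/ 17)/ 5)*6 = 1950/ 17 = 114.71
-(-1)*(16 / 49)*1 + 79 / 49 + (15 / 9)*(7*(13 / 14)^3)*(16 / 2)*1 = 76.67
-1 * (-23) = 23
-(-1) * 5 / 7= 5 / 7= 0.71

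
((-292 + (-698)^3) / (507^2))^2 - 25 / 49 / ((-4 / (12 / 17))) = 1750255.56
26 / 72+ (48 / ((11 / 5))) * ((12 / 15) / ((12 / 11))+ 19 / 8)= 26999 / 396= 68.18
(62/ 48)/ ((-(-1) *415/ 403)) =12493/ 9960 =1.25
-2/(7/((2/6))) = -2/21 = -0.10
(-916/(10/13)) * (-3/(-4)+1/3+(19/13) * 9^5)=-3083105089/30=-102770169.63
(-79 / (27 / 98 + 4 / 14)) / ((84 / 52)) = -14378 / 165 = -87.14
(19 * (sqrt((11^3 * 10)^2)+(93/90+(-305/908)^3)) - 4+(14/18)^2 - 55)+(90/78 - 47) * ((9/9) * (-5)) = 997500945555086509/3941449087680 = 253079.75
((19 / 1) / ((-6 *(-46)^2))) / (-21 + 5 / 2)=19 / 234876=0.00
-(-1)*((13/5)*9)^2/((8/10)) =13689/20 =684.45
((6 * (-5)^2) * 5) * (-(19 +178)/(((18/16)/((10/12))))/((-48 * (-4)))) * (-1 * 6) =123125/36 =3420.14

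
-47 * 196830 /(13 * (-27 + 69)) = -1541835 /91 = -16943.24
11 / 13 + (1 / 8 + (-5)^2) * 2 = 2657 / 52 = 51.10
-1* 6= -6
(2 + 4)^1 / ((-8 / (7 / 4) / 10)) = -105 / 8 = -13.12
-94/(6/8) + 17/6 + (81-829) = -1741/2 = -870.50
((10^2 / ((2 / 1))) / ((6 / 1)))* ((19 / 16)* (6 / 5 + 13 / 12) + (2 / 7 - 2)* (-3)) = 263905 / 4032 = 65.45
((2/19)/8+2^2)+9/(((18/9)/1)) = 647/76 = 8.51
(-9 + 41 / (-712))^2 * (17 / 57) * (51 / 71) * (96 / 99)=12019394689 / 705238314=17.04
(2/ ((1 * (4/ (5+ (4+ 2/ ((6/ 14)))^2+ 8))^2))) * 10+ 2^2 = 3145541/ 324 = 9708.46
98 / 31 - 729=-22501 / 31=-725.84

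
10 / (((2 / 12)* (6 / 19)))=190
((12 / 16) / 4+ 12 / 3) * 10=335 / 8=41.88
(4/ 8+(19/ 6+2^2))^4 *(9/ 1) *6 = 559682/ 3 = 186560.67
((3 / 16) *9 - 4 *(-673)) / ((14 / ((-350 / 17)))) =-1077475 / 272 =-3961.31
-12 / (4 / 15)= -45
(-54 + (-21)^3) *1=-9315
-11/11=-1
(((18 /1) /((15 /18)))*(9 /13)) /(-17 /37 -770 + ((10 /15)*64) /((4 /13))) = -107892 /4558385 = -0.02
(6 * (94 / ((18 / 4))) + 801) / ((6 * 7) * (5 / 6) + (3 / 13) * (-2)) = 36127 / 1347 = 26.82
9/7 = 1.29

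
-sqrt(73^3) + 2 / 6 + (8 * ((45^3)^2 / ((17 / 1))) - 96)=199290370121 / 51 - 73 * sqrt(73)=3907653692.39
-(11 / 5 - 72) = 349 / 5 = 69.80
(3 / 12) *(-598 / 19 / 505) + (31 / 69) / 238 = -1078822 / 78784545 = -0.01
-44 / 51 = -0.86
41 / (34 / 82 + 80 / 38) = 31939 / 1963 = 16.27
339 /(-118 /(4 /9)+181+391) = 678 /613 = 1.11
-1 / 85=-0.01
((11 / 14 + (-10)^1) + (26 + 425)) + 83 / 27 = 168157 / 378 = 444.86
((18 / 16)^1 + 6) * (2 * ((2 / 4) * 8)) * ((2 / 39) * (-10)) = -380 / 13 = -29.23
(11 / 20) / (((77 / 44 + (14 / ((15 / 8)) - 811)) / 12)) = -396 / 48107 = -0.01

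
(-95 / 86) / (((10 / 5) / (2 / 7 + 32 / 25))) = -2603 / 3010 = -0.86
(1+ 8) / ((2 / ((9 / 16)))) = 81 / 32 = 2.53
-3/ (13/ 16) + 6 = 2.31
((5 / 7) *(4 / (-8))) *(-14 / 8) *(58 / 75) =0.48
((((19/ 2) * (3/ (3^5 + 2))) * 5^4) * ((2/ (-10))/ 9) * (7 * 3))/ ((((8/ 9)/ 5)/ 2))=-21375/ 56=-381.70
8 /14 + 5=39 /7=5.57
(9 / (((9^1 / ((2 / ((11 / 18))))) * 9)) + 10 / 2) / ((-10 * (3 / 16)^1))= -472 / 165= -2.86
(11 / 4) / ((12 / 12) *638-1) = 11 / 2548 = 0.00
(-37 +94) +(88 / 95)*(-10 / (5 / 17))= 2423 / 95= 25.51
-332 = -332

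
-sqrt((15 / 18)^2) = -5 / 6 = -0.83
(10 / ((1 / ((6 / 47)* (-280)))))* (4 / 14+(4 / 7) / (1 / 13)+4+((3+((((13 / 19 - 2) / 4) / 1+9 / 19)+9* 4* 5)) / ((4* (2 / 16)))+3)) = -121616400 / 893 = -136188.58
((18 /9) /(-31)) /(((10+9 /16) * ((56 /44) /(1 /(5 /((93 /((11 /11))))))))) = -528 /5915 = -0.09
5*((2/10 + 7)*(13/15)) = 156/5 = 31.20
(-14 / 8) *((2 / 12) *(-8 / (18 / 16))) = 56 / 27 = 2.07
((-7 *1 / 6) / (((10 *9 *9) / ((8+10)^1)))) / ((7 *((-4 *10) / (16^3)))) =256 / 675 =0.38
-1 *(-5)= 5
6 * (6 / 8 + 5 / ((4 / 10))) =159 / 2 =79.50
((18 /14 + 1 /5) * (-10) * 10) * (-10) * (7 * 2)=20800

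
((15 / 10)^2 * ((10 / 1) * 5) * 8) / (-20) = -45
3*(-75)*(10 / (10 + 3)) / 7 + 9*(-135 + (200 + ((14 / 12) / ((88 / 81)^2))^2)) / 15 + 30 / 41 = 69775939850913 / 4474926776320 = 15.59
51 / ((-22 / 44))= -102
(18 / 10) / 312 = 3 / 520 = 0.01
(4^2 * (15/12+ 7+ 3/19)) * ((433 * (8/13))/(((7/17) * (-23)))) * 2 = -7569.98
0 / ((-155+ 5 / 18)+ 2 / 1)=0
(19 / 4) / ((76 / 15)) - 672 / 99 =-3089 / 528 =-5.85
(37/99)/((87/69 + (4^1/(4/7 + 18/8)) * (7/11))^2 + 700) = 0.00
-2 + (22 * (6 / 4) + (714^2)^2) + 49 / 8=259891961653.12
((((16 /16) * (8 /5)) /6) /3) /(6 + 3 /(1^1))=4 /405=0.01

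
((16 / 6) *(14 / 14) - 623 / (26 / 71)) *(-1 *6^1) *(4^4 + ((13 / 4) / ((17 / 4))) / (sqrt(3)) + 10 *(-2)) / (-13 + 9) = -7816969 / 13 - 132491 *sqrt(3) / 204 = -602430.22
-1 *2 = -2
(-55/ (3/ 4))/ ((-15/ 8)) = 39.11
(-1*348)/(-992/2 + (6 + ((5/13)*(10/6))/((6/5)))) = 81432/114535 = 0.71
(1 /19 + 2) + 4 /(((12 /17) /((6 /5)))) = 841 /95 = 8.85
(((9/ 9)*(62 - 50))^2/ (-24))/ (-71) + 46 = 3272/ 71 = 46.08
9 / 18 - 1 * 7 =-13 / 2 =-6.50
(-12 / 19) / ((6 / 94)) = -188 / 19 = -9.89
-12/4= -3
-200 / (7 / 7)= -200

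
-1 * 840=-840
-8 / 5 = -1.60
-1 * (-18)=18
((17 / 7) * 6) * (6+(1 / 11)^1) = 6834 / 77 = 88.75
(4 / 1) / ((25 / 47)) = 188 / 25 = 7.52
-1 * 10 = -10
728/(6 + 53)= 728/59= 12.34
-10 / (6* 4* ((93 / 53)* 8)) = -265 / 8928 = -0.03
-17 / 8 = -2.12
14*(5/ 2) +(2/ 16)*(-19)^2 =641/ 8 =80.12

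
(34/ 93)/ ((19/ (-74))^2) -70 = -64.45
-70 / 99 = -0.71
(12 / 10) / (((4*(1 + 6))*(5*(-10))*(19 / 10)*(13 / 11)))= -33 / 86450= -0.00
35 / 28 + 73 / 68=2.32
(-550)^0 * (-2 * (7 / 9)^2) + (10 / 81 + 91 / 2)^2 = 54595129 / 26244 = 2080.29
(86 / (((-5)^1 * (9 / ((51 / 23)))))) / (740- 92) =-0.01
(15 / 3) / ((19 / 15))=75 / 19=3.95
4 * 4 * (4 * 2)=128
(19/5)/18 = 19/90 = 0.21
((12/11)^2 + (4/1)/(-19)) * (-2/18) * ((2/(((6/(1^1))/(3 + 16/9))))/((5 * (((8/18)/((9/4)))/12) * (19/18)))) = -435762/218405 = -2.00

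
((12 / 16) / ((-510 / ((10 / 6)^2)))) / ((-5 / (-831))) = -277 / 408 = -0.68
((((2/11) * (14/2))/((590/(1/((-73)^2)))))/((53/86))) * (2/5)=1204/4582540325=0.00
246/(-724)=-123/362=-0.34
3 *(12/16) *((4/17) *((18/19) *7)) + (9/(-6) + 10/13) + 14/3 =187613/25194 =7.45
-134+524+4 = 394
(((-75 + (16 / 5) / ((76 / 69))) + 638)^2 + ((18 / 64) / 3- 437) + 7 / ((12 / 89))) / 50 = 277129976641 / 43320000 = 6397.28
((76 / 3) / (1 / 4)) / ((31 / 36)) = 3648 / 31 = 117.68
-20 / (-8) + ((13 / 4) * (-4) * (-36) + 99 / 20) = 9509 / 20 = 475.45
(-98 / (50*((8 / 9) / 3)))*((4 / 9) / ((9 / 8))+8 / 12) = -2107 / 300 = -7.02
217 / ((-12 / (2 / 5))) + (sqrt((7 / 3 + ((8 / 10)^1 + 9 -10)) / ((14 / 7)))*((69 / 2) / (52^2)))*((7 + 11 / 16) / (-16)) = -217 / 30 -2829*sqrt(15) / 1730560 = -7.24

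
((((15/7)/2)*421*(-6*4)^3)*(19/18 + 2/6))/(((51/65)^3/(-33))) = 20348614000000/34391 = 591684277.86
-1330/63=-190/9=-21.11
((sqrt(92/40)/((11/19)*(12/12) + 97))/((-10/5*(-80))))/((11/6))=19*sqrt(230)/5438400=0.00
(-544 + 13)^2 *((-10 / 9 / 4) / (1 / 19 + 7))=-2976255 / 268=-11105.43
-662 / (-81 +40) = 662 / 41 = 16.15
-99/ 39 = -33/ 13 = -2.54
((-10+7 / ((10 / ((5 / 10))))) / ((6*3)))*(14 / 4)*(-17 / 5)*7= 160769 / 3600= 44.66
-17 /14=-1.21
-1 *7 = -7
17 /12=1.42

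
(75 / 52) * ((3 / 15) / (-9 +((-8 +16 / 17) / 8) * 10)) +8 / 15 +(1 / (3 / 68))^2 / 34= 3693583 / 236340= 15.63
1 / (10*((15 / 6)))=1 / 25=0.04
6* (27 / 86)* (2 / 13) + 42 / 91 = 420 / 559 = 0.75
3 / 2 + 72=73.50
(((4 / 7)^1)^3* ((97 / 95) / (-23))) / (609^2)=-6208 / 277958619855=-0.00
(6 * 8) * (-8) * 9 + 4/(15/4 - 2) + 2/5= -3453.31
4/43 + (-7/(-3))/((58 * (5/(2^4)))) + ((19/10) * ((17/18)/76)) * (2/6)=618511/2693520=0.23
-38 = -38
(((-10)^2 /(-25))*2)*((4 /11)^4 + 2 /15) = -264976 /219615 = -1.21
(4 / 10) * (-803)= -1606 / 5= -321.20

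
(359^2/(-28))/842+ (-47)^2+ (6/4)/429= 7428933717/3371368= 2203.54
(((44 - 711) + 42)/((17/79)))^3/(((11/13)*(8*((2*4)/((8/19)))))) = -1564821044921875/8214536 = -190494149.02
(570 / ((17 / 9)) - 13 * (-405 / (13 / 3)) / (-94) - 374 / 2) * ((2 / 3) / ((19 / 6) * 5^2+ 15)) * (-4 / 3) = -1301912 / 1354305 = -0.96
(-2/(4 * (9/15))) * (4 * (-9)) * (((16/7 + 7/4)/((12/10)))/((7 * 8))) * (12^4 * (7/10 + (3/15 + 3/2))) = 4393440/49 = 89662.04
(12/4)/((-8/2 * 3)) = -1/4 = -0.25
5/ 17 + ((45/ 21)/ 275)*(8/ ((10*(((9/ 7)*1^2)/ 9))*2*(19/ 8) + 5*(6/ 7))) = 43441/ 144925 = 0.30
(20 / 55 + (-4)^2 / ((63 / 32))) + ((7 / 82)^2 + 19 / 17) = 761700449 / 79215444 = 9.62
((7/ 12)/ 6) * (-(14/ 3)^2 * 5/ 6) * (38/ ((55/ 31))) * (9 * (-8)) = 808108/ 297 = 2720.90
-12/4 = -3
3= 3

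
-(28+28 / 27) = -784 / 27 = -29.04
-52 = -52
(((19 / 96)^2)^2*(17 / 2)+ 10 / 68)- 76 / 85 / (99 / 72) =-77852059001 / 158827806720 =-0.49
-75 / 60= -5 / 4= -1.25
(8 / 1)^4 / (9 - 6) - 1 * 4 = 4084 / 3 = 1361.33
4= 4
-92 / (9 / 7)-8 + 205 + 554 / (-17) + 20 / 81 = 128203 / 1377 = 93.10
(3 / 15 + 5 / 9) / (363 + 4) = 34 / 16515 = 0.00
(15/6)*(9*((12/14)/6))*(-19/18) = -95/28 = -3.39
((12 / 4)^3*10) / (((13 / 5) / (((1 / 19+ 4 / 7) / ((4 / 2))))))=56025 / 1729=32.40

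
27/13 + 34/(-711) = 18755/9243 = 2.03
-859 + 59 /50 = -42891 /50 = -857.82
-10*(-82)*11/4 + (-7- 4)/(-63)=142076/63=2255.17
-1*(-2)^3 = 8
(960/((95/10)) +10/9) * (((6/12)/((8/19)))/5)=1747/72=24.26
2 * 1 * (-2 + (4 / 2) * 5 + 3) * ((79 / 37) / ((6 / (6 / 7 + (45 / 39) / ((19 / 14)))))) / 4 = 213774 / 63973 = 3.34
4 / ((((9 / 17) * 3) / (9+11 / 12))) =2023 / 81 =24.98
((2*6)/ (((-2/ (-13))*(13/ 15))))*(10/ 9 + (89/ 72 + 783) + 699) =534365/ 4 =133591.25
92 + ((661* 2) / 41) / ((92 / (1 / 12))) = 2082805 / 22632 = 92.03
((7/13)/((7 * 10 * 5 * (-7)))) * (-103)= 103/4550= 0.02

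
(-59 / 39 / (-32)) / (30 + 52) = 59 / 102336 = 0.00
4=4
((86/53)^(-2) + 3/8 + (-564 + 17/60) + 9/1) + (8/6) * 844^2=949227.37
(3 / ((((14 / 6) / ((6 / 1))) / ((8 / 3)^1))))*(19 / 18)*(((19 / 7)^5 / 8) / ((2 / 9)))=423412929 / 235298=1799.48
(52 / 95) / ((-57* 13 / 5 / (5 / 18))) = -10 / 9747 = -0.00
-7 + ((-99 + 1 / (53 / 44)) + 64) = -2182 / 53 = -41.17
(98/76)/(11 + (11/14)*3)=343/3553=0.10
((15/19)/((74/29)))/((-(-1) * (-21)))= -145/9842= -0.01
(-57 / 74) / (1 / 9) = -513 / 74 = -6.93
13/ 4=3.25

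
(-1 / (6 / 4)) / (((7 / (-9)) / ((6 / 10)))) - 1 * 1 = -17 / 35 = -0.49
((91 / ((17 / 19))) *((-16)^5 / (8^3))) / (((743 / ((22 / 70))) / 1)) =-5564416 / 63155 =-88.11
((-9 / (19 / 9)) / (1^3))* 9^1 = -38.37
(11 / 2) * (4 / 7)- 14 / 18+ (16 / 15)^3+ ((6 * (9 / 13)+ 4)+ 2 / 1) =4217611 / 307125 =13.73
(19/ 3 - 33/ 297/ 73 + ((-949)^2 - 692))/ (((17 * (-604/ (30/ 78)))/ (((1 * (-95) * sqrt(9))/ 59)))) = 280841077175/ 1724746764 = 162.83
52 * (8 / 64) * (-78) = -507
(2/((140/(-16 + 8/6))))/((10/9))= -33/175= -0.19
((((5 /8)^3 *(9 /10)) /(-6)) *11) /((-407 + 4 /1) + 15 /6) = 275 /273408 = 0.00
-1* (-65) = 65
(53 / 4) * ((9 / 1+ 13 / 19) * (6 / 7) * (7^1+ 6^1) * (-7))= -190164 / 19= -10008.63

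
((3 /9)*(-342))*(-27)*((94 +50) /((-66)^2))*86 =8750.68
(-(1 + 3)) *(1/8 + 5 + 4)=-36.50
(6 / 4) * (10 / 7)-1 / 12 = 173 / 84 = 2.06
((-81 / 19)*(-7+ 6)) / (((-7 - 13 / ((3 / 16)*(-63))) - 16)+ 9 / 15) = -0.20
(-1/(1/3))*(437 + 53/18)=-7919/6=-1319.83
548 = 548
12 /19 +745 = 14167 /19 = 745.63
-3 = -3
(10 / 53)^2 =0.04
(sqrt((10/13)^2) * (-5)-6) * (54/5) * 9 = -62208/65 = -957.05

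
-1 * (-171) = 171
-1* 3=-3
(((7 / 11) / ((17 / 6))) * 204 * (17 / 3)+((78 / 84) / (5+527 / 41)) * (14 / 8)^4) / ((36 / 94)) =679.21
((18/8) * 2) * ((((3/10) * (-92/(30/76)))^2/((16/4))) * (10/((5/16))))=109998144/625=175997.03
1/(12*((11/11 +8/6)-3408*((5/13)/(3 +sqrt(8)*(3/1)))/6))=-18460*sqrt(2)/7490753-45201/29963012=-0.00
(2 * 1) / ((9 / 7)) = 14 / 9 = 1.56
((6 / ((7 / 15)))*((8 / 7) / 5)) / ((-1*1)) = -144 / 49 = -2.94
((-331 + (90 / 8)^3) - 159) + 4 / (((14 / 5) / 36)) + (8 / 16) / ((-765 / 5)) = 67533211 / 68544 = 985.25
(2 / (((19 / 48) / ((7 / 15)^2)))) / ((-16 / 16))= -1568 / 1425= -1.10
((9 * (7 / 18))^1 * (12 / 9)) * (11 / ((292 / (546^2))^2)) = 285134687838 / 5329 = 53506227.78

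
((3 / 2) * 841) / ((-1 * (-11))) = 2523 / 22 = 114.68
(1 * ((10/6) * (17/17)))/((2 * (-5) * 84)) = -1/504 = -0.00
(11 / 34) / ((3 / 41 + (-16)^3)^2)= 18491 / 958850744626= 0.00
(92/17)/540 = 23/2295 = 0.01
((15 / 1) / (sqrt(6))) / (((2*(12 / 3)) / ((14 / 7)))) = 5*sqrt(6) / 8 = 1.53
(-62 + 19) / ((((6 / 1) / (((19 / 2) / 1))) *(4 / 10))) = -4085 / 24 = -170.21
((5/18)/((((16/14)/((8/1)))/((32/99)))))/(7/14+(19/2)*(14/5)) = 5600/241461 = 0.02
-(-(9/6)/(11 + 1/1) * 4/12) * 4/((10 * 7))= 1/420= 0.00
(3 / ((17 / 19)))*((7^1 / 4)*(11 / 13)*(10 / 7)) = 3135 / 442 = 7.09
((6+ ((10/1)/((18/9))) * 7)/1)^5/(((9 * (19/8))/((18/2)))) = 926849608/19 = 48781558.32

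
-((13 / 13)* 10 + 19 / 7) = -89 / 7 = -12.71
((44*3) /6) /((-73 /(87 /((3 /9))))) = -5742 /73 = -78.66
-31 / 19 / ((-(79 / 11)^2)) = 3751 / 118579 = 0.03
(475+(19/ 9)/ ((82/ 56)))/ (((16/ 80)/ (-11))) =-9669385/ 369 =-26204.30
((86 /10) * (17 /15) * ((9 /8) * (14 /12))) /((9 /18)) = 5117 /200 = 25.58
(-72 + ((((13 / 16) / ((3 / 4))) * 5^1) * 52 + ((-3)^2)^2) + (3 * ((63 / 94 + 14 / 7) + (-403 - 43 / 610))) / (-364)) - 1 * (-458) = 5885575441 / 7826910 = 751.97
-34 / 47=-0.72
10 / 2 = 5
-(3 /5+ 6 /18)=-14 /15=-0.93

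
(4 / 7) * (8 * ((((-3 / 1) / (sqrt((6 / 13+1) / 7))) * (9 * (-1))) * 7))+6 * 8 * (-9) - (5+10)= -447+864 * sqrt(1729) / 19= 1443.85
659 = 659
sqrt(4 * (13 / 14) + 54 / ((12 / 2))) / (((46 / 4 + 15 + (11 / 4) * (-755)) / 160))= -640 * sqrt(623) / 57393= -0.28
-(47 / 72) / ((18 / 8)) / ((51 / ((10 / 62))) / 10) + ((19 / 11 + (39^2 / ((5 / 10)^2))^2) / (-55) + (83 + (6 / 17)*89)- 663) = -10436908402640 / 15495381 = -673549.65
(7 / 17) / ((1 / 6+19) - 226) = -42 / 21097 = -0.00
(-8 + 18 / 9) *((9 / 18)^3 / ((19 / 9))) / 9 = -0.04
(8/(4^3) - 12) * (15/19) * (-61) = 4575/8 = 571.88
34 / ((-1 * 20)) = -17 / 10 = -1.70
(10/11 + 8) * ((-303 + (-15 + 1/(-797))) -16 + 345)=859068/8767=97.99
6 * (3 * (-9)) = -162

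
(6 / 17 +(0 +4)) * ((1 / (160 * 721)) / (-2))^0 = 74 / 17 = 4.35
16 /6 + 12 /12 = 11 /3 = 3.67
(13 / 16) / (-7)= -13 / 112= -0.12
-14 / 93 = -0.15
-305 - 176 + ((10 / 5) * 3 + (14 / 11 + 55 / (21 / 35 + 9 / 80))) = -248627 / 627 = -396.53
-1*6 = -6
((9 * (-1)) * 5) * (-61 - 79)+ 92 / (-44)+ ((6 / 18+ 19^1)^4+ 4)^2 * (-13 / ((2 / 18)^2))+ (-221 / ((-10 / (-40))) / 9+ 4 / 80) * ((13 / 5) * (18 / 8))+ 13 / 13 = -7325627730949031993 / 356400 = -20554511029598.86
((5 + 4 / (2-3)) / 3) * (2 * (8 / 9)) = 16 / 27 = 0.59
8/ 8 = 1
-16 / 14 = -8 / 7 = -1.14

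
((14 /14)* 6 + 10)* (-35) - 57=-617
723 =723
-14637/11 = -1330.64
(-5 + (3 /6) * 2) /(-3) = 4 /3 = 1.33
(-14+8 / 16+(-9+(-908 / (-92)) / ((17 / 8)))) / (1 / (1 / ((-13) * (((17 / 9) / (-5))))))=-628335 / 172822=-3.64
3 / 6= 1 / 2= 0.50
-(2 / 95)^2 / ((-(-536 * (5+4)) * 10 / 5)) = -1 / 21768300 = -0.00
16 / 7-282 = -1958 / 7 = -279.71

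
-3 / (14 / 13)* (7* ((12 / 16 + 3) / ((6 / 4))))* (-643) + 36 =125529 / 4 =31382.25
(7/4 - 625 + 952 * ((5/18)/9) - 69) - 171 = -270173/324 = -833.87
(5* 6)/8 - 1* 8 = -17/4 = -4.25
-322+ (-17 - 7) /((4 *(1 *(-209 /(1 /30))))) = -336489 /1045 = -322.00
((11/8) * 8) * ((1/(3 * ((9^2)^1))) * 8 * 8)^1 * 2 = 1408/243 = 5.79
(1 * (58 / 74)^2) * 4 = 3364 / 1369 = 2.46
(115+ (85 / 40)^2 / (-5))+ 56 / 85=624271 / 5440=114.76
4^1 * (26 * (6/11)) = 56.73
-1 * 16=-16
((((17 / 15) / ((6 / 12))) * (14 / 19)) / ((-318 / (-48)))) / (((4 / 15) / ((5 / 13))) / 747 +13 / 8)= 0.16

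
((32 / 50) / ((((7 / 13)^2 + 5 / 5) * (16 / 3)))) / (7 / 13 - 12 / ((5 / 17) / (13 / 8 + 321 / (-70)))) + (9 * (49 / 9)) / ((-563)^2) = 17572642010 / 19074051112817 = 0.00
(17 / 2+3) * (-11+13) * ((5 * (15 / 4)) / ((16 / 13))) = 350.39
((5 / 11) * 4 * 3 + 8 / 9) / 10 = 314 / 495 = 0.63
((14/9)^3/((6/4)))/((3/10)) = 54880/6561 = 8.36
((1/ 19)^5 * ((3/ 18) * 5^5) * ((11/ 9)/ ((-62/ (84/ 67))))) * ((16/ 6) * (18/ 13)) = -3850000/ 200571447297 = -0.00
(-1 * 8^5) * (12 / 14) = -196608 / 7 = -28086.86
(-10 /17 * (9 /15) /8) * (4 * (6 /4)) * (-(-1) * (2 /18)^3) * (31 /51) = -31 /140454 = -0.00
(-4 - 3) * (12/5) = -84/5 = -16.80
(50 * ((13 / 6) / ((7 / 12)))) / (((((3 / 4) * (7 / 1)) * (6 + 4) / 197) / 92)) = 64112.11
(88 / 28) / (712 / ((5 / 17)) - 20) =55 / 42014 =0.00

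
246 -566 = -320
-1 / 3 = -0.33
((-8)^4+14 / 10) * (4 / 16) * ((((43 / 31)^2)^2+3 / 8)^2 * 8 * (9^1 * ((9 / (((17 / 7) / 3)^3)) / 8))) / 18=144423.02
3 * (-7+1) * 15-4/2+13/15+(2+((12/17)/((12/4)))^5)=-5731947349/21297855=-269.13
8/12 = 2/3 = 0.67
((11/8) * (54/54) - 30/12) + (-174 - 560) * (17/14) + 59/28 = -49857/56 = -890.30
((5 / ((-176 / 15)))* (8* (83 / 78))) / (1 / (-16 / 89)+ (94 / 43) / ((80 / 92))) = 1784500 / 1499641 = 1.19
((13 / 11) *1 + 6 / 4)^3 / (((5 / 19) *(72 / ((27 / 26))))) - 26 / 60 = 20723713 / 33221760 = 0.62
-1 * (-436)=436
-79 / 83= -0.95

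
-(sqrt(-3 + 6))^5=-9 * sqrt(3)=-15.59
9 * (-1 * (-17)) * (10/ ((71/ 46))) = 70380/ 71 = 991.27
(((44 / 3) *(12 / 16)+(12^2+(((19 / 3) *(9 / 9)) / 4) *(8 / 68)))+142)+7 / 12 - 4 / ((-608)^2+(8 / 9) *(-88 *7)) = 12612362401 / 42356112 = 297.77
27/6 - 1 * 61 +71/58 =-1603/29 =-55.28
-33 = -33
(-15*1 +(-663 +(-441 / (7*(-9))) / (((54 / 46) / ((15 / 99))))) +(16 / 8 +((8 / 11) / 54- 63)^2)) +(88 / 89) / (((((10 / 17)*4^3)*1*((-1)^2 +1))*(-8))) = 33082608964117 / 10048769280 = 3292.21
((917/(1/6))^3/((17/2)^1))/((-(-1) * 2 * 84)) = 1982816262/17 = 116636250.71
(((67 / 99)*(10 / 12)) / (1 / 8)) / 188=335 / 13959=0.02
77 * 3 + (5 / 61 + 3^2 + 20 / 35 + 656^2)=183856231 / 427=430576.65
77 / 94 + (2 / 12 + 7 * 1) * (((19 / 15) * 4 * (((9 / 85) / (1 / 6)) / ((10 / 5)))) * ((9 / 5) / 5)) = 4965217 / 998750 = 4.97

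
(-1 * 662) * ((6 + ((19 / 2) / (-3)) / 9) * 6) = -201910 / 9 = -22434.44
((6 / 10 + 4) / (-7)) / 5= -23 / 175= -0.13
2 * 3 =6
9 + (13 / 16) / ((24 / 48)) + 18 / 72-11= -1 / 8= -0.12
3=3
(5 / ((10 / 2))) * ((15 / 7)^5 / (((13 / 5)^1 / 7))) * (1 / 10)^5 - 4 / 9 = -3984329 / 8989344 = -0.44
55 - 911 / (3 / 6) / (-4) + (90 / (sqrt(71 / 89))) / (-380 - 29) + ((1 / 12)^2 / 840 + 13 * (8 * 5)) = 124649281 / 120960 - 90 * sqrt(6319) / 29039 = 1030.25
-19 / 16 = -1.19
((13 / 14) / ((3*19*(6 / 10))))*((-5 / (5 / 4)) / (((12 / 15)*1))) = -0.14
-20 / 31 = -0.65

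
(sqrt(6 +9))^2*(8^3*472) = 3624960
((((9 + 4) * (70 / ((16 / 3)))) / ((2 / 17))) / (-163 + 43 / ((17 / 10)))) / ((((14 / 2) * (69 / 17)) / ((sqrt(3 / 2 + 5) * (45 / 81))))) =-1596725 * sqrt(26) / 15506784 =-0.53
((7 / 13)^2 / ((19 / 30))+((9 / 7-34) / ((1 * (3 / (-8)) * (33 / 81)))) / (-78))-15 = -4274271 / 247247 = -17.29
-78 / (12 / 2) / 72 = -13 / 72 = -0.18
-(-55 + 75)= -20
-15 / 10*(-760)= 1140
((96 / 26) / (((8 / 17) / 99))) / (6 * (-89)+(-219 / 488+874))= 4927824 / 2154113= 2.29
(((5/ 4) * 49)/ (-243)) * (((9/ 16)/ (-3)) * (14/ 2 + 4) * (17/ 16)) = 45815/ 82944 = 0.55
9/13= 0.69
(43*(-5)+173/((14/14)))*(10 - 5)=-210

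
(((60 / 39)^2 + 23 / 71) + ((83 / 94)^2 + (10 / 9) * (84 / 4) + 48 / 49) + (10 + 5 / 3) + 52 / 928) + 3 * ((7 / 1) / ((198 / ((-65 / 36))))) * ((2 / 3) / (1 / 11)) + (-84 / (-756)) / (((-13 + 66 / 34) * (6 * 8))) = 7439479314074449 / 195253955193024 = 38.10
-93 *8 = -744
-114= -114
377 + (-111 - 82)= 184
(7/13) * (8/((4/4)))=56/13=4.31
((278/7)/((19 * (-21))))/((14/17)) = -2363/19551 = -0.12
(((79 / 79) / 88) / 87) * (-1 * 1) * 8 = -1 / 957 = -0.00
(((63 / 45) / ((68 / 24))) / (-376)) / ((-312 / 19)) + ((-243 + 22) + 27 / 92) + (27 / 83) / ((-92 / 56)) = -700842628063 / 3172605280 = -220.90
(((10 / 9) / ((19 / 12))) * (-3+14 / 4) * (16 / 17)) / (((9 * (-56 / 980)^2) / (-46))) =-4508000 / 8721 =-516.91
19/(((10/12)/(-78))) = -1778.40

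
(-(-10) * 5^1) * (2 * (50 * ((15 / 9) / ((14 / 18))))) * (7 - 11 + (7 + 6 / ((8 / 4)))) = 64285.71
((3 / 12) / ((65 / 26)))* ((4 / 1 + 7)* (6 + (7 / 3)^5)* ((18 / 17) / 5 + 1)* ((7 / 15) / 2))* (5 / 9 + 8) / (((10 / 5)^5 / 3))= 2230839611 / 118972800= 18.75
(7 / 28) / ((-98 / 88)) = -11 / 49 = -0.22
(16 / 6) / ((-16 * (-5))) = 1 / 30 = 0.03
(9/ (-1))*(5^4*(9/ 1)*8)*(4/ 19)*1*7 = -11340000/ 19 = -596842.11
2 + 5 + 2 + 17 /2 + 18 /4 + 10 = 32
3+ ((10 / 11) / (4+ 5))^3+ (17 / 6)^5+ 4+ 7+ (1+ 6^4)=46375504649 / 31049568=1493.60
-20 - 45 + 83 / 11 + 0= -57.45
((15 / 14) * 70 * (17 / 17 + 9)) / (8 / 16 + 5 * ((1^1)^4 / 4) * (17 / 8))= 24000 / 101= 237.62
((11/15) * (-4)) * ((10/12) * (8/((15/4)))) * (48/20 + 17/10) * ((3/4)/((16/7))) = -3157/450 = -7.02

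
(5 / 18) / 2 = 5 / 36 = 0.14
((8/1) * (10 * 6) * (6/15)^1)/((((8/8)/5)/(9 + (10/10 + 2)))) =11520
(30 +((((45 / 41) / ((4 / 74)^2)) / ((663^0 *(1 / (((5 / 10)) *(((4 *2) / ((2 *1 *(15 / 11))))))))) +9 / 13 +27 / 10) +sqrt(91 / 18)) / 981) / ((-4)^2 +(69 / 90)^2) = 1.84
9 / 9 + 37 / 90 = 127 / 90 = 1.41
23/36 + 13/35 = 1273/1260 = 1.01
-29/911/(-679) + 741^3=251676563450978/618569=406869021.00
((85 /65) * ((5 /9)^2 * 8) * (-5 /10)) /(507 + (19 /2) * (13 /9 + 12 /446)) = -151640 /48934197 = -0.00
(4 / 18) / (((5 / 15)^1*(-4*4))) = -1 / 24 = -0.04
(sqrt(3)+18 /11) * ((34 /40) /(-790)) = -17 * sqrt(3) /15800 -153 /86900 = -0.00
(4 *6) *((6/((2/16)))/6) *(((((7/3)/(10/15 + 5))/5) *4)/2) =2688/85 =31.62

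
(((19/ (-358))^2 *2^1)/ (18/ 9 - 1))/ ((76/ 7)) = 133/ 256328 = 0.00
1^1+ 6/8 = 7/4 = 1.75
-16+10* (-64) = -656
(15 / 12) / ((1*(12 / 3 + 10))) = 5 / 56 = 0.09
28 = 28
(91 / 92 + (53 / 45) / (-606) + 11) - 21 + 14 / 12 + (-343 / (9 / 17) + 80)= -722213543 / 1254420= -575.74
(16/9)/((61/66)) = 352/183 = 1.92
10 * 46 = 460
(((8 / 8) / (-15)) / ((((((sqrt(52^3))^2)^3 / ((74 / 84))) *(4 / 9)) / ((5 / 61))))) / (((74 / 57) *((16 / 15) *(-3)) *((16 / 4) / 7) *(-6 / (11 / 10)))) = -209 / 694576164461684457472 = -0.00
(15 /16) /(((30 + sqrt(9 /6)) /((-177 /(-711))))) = 1475 /189284 -295* sqrt(6) /2271408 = 0.01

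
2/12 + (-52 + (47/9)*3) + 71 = 34.83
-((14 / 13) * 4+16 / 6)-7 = -545 / 39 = -13.97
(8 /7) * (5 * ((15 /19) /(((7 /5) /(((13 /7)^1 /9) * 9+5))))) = 22.10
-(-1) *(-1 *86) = -86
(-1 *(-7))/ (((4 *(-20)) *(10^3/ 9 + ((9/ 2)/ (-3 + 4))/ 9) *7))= -9/ 80360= -0.00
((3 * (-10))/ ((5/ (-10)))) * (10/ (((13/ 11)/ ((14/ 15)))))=6160/ 13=473.85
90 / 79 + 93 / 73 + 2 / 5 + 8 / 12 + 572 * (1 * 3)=148743607 / 86505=1719.48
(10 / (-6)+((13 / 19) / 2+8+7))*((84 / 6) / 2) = 10913 / 114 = 95.73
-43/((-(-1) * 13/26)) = -86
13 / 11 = 1.18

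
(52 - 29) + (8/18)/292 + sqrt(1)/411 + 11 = 3060662/90009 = 34.00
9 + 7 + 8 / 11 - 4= 140 / 11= 12.73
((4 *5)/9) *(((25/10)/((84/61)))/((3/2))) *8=12200/567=21.52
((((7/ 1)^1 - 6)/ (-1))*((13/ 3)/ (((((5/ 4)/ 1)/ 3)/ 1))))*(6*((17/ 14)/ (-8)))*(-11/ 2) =-7293/ 140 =-52.09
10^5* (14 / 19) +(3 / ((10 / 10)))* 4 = 1400228 / 19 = 73696.21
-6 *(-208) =1248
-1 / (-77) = 1 / 77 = 0.01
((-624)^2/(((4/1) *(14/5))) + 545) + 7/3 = 741574/21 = 35313.05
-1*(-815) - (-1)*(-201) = 614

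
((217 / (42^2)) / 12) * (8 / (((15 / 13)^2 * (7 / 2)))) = 5239 / 297675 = 0.02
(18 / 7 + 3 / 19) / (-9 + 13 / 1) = 363 / 532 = 0.68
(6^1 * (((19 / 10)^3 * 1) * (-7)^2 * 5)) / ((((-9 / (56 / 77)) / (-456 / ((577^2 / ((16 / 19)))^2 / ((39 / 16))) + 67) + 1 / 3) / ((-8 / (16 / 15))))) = -1280419569923249225169 / 2516661230226865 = -508777.09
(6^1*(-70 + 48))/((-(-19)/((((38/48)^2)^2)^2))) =-9832589129/9172942848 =-1.07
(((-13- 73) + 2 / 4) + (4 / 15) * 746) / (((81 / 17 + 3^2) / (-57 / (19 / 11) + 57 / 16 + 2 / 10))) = -135313489 / 561600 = -240.94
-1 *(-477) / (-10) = -477 / 10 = -47.70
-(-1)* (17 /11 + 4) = 61 /11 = 5.55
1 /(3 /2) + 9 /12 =17 /12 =1.42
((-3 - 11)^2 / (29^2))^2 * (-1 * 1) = -38416 / 707281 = -0.05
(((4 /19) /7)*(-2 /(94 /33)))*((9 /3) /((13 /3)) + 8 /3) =-5764 /81263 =-0.07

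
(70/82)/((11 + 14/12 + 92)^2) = 252/3203125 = 0.00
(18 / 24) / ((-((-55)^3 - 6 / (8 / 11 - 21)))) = 669 / 148406236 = 0.00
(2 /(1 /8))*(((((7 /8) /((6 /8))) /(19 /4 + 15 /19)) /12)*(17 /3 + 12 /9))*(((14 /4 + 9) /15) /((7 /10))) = 2.34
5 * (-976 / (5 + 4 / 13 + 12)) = -12688 / 45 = -281.96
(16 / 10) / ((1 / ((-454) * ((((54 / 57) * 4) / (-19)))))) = 261504 / 1805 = 144.88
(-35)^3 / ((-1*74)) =42875 / 74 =579.39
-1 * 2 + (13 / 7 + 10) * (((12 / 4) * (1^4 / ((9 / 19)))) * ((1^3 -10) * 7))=-4733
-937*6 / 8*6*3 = -25299 / 2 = -12649.50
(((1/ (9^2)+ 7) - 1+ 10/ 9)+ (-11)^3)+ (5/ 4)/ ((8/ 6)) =-1714529/ 1296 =-1322.94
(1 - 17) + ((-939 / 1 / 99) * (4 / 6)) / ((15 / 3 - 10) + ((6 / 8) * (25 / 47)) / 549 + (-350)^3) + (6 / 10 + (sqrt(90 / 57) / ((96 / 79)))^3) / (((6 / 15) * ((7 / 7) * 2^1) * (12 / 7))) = -12120663813919427 / 778837842813360 + 86281825 * sqrt(570) / 2555117568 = -14.76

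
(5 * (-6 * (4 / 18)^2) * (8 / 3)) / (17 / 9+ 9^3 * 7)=-0.00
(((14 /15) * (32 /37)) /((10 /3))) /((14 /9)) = 144 /925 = 0.16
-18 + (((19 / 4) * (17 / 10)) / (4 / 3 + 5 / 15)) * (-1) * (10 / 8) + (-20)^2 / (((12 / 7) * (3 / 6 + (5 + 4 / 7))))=117301 / 8160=14.38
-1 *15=-15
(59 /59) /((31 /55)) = 1.77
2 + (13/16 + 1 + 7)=10.81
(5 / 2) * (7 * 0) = 0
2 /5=0.40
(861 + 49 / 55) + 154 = 55874 / 55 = 1015.89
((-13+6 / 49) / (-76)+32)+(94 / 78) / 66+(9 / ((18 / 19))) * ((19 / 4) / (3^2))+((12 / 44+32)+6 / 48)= 83393693 / 1198197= 69.60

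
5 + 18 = 23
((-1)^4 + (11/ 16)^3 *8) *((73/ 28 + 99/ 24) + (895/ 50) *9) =86608099/ 143360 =604.13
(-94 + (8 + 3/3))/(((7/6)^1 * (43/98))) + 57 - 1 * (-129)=858/43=19.95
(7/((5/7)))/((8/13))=637/40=15.92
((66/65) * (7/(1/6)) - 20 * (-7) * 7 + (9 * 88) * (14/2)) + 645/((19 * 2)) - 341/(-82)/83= 27669222579/4202705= 6583.67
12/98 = 6/49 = 0.12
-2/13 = -0.15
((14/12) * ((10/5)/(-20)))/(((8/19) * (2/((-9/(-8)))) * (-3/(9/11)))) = 1197/28160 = 0.04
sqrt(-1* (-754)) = sqrt(754) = 27.46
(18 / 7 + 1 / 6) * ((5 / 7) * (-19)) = -10925 / 294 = -37.16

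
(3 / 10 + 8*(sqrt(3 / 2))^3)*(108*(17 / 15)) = 1835.63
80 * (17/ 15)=272/ 3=90.67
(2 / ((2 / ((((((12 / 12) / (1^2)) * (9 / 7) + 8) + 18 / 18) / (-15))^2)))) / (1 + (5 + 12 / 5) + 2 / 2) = 576 / 11515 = 0.05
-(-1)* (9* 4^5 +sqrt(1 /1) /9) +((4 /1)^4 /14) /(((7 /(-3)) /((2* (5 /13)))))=52801405 /5733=9210.08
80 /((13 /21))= 1680 /13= 129.23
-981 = -981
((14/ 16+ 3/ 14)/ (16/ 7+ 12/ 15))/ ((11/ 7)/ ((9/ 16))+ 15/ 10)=2135/ 25968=0.08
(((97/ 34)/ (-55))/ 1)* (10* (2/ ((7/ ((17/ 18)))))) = -97/ 693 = -0.14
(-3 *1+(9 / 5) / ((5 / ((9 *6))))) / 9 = 137 / 75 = 1.83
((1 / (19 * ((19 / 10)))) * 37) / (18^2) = 0.00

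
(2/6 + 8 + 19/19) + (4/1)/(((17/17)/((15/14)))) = 286/21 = 13.62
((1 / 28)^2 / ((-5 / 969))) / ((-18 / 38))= 6137 / 11760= 0.52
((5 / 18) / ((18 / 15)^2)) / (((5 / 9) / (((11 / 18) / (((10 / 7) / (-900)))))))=-9625 / 72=-133.68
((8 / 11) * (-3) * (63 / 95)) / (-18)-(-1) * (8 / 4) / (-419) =33106 / 437855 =0.08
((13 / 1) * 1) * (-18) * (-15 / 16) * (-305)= -535275 / 8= -66909.38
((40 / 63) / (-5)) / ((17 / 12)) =-0.09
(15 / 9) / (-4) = -5 / 12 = -0.42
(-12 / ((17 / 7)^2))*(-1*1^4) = 2.03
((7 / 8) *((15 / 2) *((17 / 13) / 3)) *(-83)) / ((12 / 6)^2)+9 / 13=-48809 / 832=-58.66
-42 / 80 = -21 / 40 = -0.52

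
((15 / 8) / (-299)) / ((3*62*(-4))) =5 / 593216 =0.00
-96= -96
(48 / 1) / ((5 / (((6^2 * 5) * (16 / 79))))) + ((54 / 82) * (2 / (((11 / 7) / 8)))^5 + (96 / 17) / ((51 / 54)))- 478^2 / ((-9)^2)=849863291368342604 / 12211168820301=69597.21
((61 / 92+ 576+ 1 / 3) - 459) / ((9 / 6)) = 78.66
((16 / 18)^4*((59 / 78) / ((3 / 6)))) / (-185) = -241664 / 47337615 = -0.01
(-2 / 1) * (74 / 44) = -37 / 11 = -3.36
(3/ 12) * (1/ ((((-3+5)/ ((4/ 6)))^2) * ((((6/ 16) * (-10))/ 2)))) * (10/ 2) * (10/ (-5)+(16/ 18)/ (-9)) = 340/ 2187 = 0.16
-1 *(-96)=96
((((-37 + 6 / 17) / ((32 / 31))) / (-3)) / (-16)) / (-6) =19313 / 156672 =0.12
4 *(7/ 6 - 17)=-190/ 3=-63.33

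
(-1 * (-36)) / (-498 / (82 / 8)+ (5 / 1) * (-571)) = -1476 / 119047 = -0.01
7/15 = 0.47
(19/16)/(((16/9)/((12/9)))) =57/64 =0.89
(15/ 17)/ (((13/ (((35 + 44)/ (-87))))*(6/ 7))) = -2765/ 38454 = -0.07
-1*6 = -6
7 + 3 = 10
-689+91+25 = -573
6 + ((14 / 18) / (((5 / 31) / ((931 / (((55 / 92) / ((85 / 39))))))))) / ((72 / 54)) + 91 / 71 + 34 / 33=5612269172 / 456885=12283.77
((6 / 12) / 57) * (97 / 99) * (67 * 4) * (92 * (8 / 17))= 9566528 / 95931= 99.72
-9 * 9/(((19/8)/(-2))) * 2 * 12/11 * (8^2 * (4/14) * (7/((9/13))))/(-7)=-5750784/1463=-3930.82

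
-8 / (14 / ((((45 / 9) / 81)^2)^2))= -2500 / 301327047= -0.00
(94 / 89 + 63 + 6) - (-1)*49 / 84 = 75443 / 1068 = 70.64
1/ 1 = 1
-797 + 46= -751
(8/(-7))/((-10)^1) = 4/35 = 0.11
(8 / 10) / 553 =4 / 2765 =0.00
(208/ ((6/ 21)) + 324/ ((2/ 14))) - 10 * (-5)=3046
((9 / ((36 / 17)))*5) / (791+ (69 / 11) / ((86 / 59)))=40205 / 1504714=0.03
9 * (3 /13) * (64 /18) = 96 /13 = 7.38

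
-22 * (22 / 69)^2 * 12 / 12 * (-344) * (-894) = -1091547776 / 1587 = -687805.78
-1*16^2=-256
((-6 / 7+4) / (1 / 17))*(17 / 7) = 129.76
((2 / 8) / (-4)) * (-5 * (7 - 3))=1.25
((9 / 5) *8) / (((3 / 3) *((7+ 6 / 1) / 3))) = 3.32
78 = 78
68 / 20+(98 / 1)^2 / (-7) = -6843 / 5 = -1368.60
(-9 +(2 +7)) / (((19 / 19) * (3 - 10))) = 0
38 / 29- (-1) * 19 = 20.31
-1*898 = -898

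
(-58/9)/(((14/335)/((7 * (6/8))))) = -9715/12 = -809.58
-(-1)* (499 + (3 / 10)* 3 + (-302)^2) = 917039 / 10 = 91703.90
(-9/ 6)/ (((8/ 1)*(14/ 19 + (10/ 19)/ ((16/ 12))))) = -57/ 344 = -0.17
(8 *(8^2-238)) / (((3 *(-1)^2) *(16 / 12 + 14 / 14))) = -1392 / 7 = -198.86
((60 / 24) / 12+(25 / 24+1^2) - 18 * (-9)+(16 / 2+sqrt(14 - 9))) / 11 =sqrt(5) / 11+689 / 44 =15.86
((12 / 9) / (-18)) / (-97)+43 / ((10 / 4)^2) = 450518 / 65475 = 6.88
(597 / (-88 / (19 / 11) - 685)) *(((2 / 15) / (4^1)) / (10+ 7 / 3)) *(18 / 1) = -34029 / 862285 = -0.04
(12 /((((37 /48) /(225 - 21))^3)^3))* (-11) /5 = -109248774614515912060195355860930658304 /649808698975385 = -168124518472557870577841.20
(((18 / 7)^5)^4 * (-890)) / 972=-11672767729004639480709120 / 79792266297612001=-146289462.26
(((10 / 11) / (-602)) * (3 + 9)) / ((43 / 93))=-5580 / 142373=-0.04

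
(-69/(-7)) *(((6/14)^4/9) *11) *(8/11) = 4968/16807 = 0.30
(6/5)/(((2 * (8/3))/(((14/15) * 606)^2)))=8997282/125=71978.26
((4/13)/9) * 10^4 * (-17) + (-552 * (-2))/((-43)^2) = -1257190832/216333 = -5811.37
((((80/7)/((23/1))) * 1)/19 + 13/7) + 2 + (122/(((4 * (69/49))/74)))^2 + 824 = 232460310826/90459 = 2569786.43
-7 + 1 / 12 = -83 / 12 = -6.92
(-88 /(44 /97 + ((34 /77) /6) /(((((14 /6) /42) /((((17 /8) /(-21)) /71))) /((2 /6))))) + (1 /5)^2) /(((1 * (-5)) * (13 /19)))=1861602466819 /32789248375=56.77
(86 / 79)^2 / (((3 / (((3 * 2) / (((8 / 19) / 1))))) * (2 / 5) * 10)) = 35131 / 24964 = 1.41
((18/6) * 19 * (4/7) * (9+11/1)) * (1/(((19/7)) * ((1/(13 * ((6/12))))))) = 1560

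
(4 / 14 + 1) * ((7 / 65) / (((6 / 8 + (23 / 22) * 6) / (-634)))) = -12.50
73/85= 0.86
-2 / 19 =-0.11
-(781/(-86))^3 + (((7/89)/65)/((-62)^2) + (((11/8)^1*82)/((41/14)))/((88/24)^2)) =29243536558054353/38896882041160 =751.82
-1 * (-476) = 476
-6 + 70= 64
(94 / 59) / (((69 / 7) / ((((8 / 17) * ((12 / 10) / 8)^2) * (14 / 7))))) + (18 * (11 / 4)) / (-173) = -56412771 / 199546850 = -0.28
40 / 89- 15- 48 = -62.55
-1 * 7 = -7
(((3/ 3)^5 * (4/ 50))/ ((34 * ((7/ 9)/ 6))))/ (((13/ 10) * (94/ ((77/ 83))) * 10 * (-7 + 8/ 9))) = -243/ 107765125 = -0.00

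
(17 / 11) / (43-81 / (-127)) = 127 / 3586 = 0.04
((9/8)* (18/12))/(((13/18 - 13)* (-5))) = 243/8840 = 0.03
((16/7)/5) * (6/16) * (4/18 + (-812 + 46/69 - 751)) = -28118/105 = -267.79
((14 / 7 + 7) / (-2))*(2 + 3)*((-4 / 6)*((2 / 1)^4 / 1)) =240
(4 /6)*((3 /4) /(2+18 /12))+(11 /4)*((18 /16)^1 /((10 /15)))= 2143 /448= 4.78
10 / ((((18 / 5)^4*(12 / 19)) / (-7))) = -415625 / 629856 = -0.66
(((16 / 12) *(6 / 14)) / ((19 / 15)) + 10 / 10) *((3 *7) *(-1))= -579 / 19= -30.47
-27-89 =-116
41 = 41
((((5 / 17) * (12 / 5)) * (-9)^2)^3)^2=843330077059682304 / 24137569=34938484362.68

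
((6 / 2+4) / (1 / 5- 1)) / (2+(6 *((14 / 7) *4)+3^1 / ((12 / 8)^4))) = -945 / 5464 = -0.17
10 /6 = 5 /3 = 1.67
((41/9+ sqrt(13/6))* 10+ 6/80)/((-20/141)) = -772069/2400 - 47* sqrt(78)/4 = -425.47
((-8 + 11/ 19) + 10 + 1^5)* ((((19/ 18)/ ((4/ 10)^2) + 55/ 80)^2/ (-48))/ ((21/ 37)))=-692152229/ 99283968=-6.97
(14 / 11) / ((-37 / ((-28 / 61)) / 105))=1.66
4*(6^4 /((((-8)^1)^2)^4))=81 /262144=0.00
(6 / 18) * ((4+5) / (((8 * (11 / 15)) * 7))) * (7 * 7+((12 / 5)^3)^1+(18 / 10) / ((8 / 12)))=147429 / 30800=4.79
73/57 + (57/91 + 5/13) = 11887/5187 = 2.29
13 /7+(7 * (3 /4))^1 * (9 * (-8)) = -2633 /7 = -376.14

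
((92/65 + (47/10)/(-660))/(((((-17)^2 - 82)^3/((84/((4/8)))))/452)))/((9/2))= 764605912/285383981025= 0.00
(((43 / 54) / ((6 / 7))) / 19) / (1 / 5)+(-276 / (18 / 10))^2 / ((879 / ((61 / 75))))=39680069 / 1803708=22.00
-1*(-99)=99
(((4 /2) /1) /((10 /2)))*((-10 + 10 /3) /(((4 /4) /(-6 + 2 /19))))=896 /57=15.72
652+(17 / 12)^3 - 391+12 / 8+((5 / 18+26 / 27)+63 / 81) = 462001 / 1728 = 267.36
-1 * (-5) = 5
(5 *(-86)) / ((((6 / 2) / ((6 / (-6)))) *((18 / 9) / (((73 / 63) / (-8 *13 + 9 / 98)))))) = -219730 / 274941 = -0.80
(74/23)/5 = 74/115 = 0.64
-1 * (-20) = 20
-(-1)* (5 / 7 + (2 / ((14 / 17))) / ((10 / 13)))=271 / 70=3.87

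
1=1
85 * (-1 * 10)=-850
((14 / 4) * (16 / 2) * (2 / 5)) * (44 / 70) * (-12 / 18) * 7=-2464 / 75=-32.85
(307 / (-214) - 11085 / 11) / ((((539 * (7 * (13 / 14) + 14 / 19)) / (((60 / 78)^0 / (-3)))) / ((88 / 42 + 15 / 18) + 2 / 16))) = 2572739061 / 9769806200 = 0.26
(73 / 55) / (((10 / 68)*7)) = 2482 / 1925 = 1.29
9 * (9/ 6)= 27/ 2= 13.50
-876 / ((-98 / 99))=43362 / 49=884.94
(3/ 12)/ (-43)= -0.01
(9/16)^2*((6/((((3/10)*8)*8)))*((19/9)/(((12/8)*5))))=0.03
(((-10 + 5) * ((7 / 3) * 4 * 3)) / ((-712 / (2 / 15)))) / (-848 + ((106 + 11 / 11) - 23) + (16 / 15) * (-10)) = -1 / 29548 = -0.00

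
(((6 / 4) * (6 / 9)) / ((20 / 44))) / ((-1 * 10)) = -11 / 50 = -0.22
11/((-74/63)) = -693/74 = -9.36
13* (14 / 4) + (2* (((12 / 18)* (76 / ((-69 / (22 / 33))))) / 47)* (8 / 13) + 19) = 48936871 / 758862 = 64.49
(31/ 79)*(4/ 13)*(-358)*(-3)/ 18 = 22196/ 3081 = 7.20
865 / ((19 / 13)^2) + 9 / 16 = 2342209 / 5776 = 405.51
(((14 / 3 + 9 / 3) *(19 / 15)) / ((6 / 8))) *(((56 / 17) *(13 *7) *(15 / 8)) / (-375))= -1113476 / 57375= -19.41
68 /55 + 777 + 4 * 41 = 51823 /55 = 942.24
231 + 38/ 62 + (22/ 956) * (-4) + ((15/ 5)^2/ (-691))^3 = 565957535371237/ 2444520799739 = 231.52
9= 9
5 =5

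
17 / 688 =0.02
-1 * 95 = -95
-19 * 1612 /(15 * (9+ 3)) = -7657 /45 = -170.16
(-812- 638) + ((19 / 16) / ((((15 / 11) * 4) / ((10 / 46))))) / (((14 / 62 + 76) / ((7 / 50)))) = -756538034647 / 521750400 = -1450.00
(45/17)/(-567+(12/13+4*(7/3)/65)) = -675/144313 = -0.00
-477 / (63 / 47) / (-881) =2491 / 6167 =0.40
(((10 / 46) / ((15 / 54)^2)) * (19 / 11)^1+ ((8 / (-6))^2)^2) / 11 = 822476 / 1127115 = 0.73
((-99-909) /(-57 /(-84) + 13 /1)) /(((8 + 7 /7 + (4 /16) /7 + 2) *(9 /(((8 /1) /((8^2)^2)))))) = -343 /236694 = -0.00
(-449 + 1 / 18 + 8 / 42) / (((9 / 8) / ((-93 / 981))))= 37.82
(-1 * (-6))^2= 36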